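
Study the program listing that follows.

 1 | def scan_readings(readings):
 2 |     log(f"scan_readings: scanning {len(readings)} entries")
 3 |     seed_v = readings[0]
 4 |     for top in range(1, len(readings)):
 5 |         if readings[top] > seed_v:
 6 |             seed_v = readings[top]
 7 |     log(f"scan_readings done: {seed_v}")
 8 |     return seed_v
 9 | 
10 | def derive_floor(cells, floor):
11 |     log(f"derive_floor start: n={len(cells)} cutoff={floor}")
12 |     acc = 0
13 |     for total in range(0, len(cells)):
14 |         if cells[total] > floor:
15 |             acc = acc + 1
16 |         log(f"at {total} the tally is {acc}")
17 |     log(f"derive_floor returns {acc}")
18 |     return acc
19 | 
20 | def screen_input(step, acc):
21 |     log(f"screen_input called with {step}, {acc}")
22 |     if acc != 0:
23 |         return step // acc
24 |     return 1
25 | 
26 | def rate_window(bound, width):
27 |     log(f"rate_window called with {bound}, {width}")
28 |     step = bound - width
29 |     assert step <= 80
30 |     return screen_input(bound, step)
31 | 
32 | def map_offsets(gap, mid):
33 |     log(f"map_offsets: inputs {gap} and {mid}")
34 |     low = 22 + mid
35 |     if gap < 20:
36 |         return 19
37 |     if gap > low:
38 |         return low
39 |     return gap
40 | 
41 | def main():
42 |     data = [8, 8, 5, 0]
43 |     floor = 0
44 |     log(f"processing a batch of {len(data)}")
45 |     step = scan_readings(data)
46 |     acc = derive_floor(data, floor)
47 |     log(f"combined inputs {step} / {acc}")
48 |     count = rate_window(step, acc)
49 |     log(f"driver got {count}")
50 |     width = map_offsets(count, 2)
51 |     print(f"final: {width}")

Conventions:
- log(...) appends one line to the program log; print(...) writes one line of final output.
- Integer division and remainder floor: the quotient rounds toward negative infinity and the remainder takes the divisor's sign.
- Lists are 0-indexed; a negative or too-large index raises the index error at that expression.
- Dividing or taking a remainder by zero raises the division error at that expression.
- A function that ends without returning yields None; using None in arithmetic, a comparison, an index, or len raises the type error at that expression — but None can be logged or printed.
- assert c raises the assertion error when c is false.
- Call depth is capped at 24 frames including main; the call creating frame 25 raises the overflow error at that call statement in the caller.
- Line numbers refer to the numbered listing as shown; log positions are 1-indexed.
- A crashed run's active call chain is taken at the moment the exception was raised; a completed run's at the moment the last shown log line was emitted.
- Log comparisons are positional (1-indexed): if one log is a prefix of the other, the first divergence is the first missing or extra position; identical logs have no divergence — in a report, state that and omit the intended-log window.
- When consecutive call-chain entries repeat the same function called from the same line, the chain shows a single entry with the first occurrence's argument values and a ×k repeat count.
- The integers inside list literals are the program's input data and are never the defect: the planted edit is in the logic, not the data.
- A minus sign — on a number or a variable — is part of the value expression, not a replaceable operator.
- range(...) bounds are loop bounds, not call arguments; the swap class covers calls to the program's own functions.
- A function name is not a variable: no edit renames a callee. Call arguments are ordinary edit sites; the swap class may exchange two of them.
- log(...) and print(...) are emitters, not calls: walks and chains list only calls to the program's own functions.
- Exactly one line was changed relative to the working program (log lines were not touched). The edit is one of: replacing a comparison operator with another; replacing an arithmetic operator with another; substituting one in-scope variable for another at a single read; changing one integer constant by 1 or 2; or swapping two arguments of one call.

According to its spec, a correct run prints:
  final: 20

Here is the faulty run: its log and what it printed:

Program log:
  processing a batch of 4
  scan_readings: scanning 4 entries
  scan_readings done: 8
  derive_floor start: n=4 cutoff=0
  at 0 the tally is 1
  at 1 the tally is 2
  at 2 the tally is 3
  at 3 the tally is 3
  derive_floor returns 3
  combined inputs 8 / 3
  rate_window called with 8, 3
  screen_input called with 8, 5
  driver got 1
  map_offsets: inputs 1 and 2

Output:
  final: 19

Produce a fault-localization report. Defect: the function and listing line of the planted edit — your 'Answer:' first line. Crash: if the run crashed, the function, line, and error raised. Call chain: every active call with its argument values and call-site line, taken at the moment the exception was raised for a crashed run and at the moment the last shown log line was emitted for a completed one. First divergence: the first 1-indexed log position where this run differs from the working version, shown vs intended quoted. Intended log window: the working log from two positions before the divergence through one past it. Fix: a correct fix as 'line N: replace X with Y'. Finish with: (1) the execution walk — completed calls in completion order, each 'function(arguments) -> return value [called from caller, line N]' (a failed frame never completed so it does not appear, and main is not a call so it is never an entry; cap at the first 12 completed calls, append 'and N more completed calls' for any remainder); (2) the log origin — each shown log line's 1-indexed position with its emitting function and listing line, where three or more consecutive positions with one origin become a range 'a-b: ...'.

Answer: the defect is in map_offsets at line 36.
The tell: Nothing in the log betrays the bug — only the output does.
Call chain: main -> map_offsets(1, 2) (called at line 50).
First divergence: there is none — every log position agrees.
Execution walk:
  scan_readings([8, 8, 5, 0]) -> 8  [called from main, line 45]
  derive_floor([8, 8, 5, 0], 0) -> 3  [called from main, line 46]
  screen_input(8, 5) -> 1  [called from rate_window, line 30]
  rate_window(8, 3) -> 1  [called from main, line 48]
  map_offsets(1, 2) -> 19  [called from main, line 50]
Log origins:
  1: emitted by main (line 44)
  2: emitted by scan_readings (line 2)
  3: emitted by scan_readings (line 7)
  4: emitted by derive_floor (line 11)
  5-8: emitted by derive_floor (line 16)
  9: emitted by derive_floor (line 17)
  10: emitted by main (line 47)
  11: emitted by rate_window (line 27)
  12: emitted by screen_input (line 21)
  13: emitted by main (line 49)
  14: emitted by map_offsets (line 33)
A correct fix: line 36: replace `19` with `20`.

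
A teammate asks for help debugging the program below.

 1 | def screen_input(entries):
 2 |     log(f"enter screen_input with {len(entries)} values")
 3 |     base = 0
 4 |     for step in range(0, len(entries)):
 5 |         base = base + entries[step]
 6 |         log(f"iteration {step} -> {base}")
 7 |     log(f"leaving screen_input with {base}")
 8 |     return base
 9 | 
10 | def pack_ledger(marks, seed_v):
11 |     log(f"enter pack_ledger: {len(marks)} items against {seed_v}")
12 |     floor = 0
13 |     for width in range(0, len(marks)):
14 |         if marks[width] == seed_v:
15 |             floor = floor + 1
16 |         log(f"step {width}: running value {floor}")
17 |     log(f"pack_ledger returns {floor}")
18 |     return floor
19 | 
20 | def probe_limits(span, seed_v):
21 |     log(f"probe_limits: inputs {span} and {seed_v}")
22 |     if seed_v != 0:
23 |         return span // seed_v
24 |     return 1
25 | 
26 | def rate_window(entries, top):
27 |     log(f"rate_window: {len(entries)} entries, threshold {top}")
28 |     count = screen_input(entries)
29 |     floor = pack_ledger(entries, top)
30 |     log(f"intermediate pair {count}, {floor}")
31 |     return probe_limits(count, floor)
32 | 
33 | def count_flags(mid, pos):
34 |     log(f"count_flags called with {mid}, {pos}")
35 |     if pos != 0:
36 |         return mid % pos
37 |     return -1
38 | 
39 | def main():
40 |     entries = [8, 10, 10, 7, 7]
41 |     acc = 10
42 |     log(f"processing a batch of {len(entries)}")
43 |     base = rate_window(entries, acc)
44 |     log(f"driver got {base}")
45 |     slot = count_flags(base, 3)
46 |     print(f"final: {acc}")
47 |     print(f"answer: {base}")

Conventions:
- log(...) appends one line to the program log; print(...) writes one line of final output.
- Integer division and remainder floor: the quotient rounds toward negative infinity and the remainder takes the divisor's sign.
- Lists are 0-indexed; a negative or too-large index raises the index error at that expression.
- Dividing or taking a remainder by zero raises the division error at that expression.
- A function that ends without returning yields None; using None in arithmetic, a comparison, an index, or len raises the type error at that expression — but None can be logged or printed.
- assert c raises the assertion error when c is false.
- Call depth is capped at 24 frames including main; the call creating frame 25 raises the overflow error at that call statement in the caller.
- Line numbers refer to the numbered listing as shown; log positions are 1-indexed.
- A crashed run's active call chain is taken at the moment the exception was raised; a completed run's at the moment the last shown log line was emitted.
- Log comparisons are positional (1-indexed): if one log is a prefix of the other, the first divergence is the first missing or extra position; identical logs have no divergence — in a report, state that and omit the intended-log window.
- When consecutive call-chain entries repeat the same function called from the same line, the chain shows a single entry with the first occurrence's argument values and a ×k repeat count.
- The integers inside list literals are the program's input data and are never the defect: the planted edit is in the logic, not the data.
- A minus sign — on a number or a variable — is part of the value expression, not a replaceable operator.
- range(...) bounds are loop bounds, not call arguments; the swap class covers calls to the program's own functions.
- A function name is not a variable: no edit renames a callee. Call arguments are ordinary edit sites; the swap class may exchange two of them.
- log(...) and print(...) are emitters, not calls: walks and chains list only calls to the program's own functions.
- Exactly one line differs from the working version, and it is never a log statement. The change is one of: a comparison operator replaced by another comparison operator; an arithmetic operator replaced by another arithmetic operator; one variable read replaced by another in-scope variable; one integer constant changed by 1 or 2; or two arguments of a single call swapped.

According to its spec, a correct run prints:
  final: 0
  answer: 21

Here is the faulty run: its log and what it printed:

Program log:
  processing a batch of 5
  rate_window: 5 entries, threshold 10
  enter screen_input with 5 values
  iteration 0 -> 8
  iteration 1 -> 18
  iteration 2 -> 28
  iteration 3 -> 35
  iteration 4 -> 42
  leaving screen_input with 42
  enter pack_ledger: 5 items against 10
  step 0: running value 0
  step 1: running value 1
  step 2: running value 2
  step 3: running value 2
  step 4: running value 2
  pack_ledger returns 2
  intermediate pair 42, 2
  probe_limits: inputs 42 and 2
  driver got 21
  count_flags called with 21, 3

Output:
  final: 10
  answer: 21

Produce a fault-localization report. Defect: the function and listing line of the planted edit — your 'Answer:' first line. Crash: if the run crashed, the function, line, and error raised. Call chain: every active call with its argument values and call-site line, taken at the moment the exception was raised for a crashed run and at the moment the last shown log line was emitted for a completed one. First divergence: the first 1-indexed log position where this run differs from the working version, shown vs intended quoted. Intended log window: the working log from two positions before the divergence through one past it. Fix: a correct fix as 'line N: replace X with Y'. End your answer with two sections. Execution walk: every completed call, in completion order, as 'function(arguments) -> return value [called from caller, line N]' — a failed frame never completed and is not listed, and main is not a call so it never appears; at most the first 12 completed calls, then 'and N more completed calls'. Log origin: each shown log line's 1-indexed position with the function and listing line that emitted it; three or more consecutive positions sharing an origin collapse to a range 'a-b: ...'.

Answer: the defect is in main at line 46.
Key fact: Nothing in the log betrays the bug — only the output does.
Call chain: main -> count_flags(21, 3) (called at line 45).
First divergence: none; the two logs match at every position.
Execution walk:
  screen_input([8, 10, 10, 7, 7]) -> 42  [called from rate_window, line 28]
  pack_ledger([8, 10, 10, 7, 7], 10) -> 2  [called from rate_window, line 29]
  probe_limits(42, 2) -> 21  [called from rate_window, line 31]
  rate_window([8, 10, 10, 7, 7], 10) -> 21  [called from main, line 43]
  count_flags(21, 3) -> 0  [called from main, line 45]
Log origins:
  1: from main, line 42
  2: from rate_window, line 27
  3: from screen_input, line 2
  4-8: from screen_input, line 6
  9: from screen_input, line 7
  10: from pack_ledger, line 11
  11-15: from pack_ledger, line 16
  16: from pack_ledger, line 17
  17: from rate_window, line 30
  18: from probe_limits, line 21
  19: from main, line 44
  20: from count_flags, line 34
A correct fix: line 46: replace `acc` with `slot`.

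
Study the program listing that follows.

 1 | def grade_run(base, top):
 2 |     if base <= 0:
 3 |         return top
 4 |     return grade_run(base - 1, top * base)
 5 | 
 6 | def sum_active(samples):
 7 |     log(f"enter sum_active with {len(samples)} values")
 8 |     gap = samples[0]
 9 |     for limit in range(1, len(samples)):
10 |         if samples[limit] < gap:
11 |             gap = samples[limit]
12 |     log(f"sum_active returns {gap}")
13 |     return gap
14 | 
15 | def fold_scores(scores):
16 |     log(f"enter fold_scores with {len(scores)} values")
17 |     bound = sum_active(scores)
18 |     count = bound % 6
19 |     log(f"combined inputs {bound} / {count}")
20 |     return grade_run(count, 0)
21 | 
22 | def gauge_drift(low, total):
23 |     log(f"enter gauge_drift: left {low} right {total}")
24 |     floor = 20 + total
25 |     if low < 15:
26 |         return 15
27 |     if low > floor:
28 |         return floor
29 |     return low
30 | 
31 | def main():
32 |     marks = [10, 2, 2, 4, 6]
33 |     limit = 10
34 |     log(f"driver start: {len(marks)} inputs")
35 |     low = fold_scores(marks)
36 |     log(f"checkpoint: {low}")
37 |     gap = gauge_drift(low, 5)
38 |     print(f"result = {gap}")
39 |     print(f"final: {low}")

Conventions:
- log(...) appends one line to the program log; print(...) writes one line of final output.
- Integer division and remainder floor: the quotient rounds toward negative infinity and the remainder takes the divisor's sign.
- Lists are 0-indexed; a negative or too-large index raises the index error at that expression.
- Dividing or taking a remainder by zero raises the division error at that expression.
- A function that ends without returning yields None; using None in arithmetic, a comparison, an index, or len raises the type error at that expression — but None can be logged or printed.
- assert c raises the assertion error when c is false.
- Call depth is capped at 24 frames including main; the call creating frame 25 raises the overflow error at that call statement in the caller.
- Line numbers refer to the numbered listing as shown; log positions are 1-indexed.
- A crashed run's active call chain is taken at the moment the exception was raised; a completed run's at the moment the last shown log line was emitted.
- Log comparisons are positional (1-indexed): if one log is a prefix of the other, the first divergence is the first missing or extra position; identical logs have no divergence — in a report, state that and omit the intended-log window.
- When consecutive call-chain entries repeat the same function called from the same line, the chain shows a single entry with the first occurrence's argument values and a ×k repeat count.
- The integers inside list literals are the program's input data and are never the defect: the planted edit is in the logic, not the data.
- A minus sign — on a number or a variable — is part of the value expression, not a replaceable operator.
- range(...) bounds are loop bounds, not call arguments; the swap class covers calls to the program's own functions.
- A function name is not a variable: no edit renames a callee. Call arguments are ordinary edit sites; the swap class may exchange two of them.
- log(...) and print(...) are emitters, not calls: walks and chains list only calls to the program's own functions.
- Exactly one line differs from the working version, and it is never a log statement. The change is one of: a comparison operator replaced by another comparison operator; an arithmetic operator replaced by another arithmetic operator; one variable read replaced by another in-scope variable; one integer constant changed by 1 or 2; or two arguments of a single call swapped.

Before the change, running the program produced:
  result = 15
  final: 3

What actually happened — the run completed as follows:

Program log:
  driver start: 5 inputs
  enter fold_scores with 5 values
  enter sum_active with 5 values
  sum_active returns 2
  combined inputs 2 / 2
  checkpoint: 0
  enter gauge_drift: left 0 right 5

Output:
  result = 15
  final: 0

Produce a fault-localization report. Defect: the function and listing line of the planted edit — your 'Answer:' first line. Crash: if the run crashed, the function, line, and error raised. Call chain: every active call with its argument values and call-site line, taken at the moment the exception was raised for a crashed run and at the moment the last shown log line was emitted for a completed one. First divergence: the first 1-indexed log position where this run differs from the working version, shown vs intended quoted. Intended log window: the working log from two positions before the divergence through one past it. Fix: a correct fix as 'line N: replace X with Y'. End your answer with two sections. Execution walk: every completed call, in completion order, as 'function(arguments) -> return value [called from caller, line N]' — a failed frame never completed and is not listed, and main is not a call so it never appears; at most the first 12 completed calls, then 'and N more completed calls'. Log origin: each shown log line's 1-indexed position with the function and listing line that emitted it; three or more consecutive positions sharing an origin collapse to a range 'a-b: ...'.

Answer: the defect is in grade_run at line 4.
Key fact: At log position 6 the runs split — shown 'checkpoint: 0', but the working version logs 'checkpoint: 3'.
Call chain: main -> gauge_drift(0, 5) (called at line 37).
First divergence: position 6 — the shown line 'checkpoint: 0' should read 'checkpoint: 3'.
Intended log window:
  4: sum_active returns 2
  5: combined inputs 2 / 2
  6: checkpoint: 3
  7: enter gauge_drift: left 3 right 5
Execution walk:
  sum_active([10, 2, 2, 4, 6]) -> 2  [called from fold_scores, line 17]
  grade_run(0, 0) -> 0  [called from grade_run, line 4]
  grade_run(1, 0) -> 0  [called from grade_run, line 4]
  grade_run(2, 0) -> 0  [called from fold_scores, line 20]
  fold_scores([10, 2, 2, 4, 6]) -> 0  [called from main, line 35]
  gauge_drift(0, 5) -> 15  [called from main, line 37]
Origin of each log line:
  1: from main, line 34
  2: from fold_scores, line 16
  3: from sum_active, line 7
  4: from sum_active, line 12
  5: from fold_scores, line 19
  6: from main, line 36
  7: from gauge_drift, line 23
A correct fix: line 4: replace `*` with `+`.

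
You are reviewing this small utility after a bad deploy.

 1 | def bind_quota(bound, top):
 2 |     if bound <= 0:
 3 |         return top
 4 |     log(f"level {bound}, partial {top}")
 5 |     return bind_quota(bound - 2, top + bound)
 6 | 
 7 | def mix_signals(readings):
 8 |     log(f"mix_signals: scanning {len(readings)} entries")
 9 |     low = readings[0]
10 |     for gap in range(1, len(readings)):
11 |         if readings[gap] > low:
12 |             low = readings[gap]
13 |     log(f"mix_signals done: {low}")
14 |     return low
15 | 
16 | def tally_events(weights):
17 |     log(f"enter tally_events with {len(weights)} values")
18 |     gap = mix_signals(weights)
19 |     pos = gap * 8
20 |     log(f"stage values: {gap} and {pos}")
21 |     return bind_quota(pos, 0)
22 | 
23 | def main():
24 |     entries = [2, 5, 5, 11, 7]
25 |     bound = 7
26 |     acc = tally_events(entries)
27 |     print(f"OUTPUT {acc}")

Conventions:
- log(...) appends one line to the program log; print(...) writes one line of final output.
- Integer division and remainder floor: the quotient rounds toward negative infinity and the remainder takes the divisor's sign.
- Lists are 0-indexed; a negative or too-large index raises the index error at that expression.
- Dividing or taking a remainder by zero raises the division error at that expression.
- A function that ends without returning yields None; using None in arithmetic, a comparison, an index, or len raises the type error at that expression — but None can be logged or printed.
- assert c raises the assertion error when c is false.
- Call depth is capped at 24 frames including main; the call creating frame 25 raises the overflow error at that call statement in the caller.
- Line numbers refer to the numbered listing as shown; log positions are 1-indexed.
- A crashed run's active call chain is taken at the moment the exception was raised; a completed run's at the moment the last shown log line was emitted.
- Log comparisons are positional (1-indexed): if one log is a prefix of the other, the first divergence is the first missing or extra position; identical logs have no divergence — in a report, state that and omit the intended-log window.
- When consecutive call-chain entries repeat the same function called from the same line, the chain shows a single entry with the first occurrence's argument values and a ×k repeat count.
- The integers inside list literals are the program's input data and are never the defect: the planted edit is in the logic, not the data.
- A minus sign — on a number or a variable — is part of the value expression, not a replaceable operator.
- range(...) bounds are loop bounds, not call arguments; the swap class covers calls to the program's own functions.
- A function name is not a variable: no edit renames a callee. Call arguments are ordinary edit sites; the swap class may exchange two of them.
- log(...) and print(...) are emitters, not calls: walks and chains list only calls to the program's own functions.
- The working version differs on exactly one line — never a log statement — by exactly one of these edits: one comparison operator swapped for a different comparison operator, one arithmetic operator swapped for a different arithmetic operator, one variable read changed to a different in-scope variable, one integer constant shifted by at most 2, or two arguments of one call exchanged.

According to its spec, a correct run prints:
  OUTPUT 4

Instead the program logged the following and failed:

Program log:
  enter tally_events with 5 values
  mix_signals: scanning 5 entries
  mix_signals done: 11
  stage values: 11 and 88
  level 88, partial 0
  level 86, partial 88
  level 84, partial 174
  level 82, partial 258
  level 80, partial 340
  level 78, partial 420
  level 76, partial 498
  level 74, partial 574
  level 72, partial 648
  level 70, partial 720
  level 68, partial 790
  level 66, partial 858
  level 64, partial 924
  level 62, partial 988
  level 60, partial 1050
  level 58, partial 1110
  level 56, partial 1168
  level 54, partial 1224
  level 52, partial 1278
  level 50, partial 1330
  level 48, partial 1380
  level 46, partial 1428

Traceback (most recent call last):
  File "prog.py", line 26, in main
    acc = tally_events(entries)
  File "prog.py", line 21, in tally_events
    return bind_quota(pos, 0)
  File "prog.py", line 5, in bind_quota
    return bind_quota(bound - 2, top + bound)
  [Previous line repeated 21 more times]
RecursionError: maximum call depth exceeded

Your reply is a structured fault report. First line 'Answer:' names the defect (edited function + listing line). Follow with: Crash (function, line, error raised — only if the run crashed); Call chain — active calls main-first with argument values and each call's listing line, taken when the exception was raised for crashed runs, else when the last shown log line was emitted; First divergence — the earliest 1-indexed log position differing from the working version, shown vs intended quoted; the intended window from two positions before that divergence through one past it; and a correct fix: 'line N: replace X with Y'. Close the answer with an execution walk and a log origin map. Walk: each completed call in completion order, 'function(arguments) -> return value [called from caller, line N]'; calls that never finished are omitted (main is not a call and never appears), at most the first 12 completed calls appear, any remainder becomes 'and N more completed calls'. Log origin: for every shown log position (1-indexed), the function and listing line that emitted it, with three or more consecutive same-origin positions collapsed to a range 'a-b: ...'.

Answer: the defect is in tally_events at line 19.
The tell: Log line 4 is where behavior first shows: 'stage values: 11 and 88' appears instead of 'stage values: 11 and 3'.
Crash: bind_quota, line 5, RecursionError.
Call chain: main -> tally_events([2, 5, 5, 11, 7]) (called at line 26) -> bind_quota(88, 0) (called at line 21) -> bind_quota(86, 88) (called at line 5) ×21.
First divergence: position 4 — the shown line 'stage values: 11 and 88' should read 'stage values: 11 and 3'.
Intended log window:
  2: mix_signals: scanning 5 entries
  3: mix_signals done: 11
  4: stage values: 11 and 3
  5: level 3, partial 0
Execution walk:
  mix_signals([2, 5, 5, 11, 7]) -> 11  [called from tally_events, line 18]
Log origins:
  1: emitted by tally_events (line 17)
  2: emitted by mix_signals (line 8)
  3: emitted by mix_signals (line 13)
  4: emitted by tally_events (line 20)
  5-26: emitted by bind_quota (line 4)
A correct fix: line 19: replace `*` with `%`.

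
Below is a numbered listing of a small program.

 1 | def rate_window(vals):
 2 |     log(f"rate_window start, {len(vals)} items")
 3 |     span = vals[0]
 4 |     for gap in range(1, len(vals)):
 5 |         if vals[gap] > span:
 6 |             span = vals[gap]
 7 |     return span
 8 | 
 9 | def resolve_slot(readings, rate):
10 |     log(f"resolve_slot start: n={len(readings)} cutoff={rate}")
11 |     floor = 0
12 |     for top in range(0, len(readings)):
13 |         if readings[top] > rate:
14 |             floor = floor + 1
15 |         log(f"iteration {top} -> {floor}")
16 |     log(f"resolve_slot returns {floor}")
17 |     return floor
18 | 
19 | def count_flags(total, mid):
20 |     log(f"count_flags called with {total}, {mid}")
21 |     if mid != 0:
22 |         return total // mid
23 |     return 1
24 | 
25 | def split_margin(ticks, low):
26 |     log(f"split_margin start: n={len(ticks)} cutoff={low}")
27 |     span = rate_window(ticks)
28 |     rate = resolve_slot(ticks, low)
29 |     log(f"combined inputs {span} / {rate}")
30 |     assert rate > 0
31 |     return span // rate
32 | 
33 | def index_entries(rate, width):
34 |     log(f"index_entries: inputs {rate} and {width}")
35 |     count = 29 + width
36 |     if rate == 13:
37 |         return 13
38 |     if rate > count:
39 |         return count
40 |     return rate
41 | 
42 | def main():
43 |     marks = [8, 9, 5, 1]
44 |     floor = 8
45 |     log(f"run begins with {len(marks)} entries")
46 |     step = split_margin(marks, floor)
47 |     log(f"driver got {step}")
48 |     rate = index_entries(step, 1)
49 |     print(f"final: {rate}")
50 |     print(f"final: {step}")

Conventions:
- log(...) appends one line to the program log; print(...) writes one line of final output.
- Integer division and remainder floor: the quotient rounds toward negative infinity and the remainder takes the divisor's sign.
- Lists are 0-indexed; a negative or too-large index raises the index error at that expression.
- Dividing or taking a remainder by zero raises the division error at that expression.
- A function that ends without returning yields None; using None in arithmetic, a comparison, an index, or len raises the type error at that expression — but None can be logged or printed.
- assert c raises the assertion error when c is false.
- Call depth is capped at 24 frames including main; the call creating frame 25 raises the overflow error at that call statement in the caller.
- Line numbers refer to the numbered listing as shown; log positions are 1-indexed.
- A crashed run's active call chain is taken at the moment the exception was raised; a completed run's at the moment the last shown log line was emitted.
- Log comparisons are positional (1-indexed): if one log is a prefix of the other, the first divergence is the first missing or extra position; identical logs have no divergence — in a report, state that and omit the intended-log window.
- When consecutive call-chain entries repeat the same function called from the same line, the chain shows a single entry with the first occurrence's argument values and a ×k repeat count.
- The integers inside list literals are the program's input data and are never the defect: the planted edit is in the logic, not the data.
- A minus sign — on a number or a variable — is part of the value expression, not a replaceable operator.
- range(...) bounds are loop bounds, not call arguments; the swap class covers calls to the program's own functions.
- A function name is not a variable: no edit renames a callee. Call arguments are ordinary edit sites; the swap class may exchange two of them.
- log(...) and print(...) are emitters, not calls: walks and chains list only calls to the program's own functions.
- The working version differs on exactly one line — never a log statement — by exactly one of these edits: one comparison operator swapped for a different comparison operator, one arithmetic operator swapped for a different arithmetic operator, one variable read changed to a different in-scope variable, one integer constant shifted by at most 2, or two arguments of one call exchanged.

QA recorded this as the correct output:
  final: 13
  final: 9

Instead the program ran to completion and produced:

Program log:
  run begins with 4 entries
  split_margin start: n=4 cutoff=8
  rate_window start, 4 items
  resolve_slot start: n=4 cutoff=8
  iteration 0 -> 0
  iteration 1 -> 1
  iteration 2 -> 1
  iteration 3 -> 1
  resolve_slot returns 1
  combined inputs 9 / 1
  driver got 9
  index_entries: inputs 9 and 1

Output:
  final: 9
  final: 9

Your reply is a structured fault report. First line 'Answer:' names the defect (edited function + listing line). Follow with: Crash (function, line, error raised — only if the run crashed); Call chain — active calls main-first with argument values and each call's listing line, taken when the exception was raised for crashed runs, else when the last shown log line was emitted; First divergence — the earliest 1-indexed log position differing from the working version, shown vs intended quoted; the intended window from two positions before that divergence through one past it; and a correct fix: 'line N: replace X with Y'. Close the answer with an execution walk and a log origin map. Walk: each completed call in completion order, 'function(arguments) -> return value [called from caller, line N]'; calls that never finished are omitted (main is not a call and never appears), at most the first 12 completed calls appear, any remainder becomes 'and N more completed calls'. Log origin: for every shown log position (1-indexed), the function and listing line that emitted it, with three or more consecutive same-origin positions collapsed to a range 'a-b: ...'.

Answer: the defect is in index_entries at line 36.
Key fact: Nothing in the log betrays the bug — only the output does.
Call chain: main -> index_entries(9, 1) (called at line 48).
First divergence: there is none — every log position agrees.
Execution walk:
  rate_window([8, 9, 5, 1]) -> 9  [called from split_margin, line 27]
  resolve_slot([8, 9, 5, 1], 8) -> 1  [called from split_margin, line 28]
  split_margin([8, 9, 5, 1], 8) -> 9  [called from main, line 46]
  index_entries(9, 1) -> 9  [called from main, line 48]
Origin of each log line:
  1: from main, line 45
  2: from split_margin, line 26
  3: from rate_window, line 2
  4: from resolve_slot, line 10
  5-8: from resolve_slot, line 15
  9: from resolve_slot, line 16
  10: from split_margin, line 29
  11: from main, line 47
  12: from index_entries, line 34
A correct fix: line 36: replace `==` with `<`.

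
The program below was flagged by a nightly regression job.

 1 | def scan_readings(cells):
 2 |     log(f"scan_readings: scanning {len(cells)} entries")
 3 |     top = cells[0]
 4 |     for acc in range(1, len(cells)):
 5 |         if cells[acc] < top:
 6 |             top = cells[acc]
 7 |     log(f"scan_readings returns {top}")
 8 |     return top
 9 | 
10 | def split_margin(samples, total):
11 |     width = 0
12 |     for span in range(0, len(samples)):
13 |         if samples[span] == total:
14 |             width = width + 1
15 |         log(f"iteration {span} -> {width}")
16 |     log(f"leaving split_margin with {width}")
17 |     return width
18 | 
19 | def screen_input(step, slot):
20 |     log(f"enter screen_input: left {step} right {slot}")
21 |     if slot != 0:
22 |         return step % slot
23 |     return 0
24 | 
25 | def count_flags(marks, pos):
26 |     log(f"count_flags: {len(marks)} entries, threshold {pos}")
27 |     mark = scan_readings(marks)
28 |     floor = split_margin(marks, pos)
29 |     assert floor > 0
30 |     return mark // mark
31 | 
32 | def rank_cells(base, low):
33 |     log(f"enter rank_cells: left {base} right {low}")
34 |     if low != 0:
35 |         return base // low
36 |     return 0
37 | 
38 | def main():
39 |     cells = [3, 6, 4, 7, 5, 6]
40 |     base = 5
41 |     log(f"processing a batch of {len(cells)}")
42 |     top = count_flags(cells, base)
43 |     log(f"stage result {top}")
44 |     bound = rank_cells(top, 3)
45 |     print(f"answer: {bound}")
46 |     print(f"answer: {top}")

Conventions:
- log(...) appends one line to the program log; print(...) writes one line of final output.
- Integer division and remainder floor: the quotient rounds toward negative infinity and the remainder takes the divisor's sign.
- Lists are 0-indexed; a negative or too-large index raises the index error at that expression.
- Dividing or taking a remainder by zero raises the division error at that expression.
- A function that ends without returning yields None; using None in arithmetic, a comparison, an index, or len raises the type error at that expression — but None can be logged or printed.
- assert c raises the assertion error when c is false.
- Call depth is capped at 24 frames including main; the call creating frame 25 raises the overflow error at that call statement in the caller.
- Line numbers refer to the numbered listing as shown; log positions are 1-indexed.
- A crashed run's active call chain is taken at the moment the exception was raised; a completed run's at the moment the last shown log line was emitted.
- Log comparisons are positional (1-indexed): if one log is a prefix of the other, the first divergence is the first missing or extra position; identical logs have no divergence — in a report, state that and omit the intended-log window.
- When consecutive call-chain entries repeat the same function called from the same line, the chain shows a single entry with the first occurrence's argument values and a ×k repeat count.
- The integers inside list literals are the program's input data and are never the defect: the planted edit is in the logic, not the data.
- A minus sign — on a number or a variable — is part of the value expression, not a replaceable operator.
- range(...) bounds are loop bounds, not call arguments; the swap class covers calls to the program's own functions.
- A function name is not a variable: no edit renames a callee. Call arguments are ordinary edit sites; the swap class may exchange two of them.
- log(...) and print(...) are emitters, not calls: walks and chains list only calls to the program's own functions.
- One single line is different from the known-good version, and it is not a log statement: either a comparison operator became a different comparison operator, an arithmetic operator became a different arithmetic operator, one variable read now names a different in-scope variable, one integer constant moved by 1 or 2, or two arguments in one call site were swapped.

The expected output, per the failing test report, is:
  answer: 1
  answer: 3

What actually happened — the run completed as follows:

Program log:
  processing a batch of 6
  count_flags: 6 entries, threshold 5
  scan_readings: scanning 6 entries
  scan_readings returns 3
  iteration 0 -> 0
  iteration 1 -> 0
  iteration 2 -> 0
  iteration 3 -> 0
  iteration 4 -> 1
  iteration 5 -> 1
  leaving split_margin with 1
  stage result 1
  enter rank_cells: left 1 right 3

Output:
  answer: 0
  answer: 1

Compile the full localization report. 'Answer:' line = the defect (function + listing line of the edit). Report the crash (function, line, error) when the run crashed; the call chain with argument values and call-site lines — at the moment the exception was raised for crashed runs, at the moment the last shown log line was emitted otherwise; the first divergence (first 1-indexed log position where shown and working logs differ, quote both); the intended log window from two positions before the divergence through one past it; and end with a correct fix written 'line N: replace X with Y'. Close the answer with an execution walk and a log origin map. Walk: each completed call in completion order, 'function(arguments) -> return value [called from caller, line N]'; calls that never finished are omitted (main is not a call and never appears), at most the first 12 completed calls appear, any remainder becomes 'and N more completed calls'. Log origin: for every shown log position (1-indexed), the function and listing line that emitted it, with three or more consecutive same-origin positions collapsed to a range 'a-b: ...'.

Answer: the defect is in count_flags at line 30.
Core observation: The earliest visible damage is log position 12 — 'stage result 1' rather than the intended 'stage result 3'.
Call chain: main -> rank_cells(1, 3) (called at line 44).
First divergence: position 12 — shown 'stage result 1', intended 'stage result 3'.
Intended log window:
  10: iteration 5 -> 1
  11: leaving split_margin with 1
  12: stage result 3
  13: enter rank_cells: left 3 right 3
Execution walk:
  scan_readings([3, 6, 4, 7, 5, 6]) -> 3  [called from count_flags, line 27]
  split_margin([3, 6, 4, 7, 5, 6], 5) -> 1  [called from count_flags, line 28]
  count_flags([3, 6, 4, 7, 5, 6], 5) -> 1  [called from main, line 42]
  rank_cells(1, 3) -> 0  [called from main, line 44]
Origin of each log line:
  1: emitted by main (line 41)
  2: emitted by count_flags (line 26)
  3: emitted by scan_readings (line 2)
  4: emitted by scan_readings (line 7)
  5-10: emitted by split_margin (line 15)
  11: emitted by split_margin (line 16)
  12: emitted by main (line 43)
  13: emitted by rank_cells (line 33)
A correct fix: line 30: replace `mark // mark` with `mark // floor`.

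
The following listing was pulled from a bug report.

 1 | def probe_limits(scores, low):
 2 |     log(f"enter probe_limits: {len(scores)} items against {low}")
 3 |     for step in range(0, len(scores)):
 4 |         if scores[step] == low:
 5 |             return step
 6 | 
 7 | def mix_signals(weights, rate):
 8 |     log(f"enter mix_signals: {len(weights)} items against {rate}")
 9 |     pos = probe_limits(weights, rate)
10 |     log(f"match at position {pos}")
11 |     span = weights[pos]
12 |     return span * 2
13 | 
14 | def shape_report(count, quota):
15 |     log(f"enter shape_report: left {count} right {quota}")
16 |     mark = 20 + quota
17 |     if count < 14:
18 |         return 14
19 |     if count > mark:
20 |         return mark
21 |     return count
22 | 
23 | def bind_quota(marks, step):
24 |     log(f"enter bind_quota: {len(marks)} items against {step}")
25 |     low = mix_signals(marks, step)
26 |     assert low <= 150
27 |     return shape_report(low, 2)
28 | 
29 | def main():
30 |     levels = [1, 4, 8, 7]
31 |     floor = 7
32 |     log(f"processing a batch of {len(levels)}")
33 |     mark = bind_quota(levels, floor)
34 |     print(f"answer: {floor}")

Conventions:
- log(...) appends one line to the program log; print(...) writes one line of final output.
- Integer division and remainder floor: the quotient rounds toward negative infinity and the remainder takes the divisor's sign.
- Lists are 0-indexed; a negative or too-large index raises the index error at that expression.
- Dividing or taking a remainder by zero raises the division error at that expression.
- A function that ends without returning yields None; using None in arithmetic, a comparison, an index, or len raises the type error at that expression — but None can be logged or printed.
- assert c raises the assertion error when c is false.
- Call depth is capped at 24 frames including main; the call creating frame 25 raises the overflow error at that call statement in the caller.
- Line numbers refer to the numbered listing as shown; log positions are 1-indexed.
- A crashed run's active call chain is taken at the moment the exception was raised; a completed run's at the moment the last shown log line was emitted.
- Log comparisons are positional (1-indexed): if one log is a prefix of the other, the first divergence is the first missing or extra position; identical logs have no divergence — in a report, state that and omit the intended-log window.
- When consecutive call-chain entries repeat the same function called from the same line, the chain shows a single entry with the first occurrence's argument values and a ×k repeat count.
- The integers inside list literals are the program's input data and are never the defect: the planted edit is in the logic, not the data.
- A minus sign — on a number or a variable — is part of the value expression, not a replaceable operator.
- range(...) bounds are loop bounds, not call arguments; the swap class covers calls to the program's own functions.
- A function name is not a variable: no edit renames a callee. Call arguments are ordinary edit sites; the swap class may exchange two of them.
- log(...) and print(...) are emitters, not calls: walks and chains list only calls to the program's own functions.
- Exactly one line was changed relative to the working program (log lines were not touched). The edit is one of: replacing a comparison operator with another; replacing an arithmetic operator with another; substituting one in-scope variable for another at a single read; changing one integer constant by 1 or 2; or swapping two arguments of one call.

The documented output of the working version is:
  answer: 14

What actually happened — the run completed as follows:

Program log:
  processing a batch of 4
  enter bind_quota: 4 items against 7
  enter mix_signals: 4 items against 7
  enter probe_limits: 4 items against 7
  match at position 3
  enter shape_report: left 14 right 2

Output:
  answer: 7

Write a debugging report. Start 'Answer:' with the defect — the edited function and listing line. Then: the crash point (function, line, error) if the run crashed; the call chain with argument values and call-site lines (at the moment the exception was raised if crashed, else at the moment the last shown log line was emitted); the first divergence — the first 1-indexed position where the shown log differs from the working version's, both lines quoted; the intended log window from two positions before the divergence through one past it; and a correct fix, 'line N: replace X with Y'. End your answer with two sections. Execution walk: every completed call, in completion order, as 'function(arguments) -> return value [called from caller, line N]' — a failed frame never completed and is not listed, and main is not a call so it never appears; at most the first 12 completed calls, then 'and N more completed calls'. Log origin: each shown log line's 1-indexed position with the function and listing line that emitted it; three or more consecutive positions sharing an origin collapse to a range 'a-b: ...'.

Answer: the defect is in main at line 34.
Core observation: The logs agree in full; only the final output differs.
Call chain: main -> bind_quota([1, 4, 8, 7], 7) (called at line 33) -> shape_report(14, 2) (called at line 27).
First divergence: there is none — every log position agrees.
Execution walk:
  probe_limits([1, 4, 8, 7], 7) -> 3  [called from mix_signals, line 9]
  mix_signals([1, 4, 8, 7], 7) -> 14  [called from bind_quota, line 25]
  shape_report(14, 2) -> 14  [called from bind_quota, line 27]
  bind_quota([1, 4, 8, 7], 7) -> 14  [called from main, line 33]
Log origins:
  1 — main, line 32
  2 — bind_quota, line 24
  3 — mix_signals, line 8
  4 — probe_limits, line 2
  5 — mix_signals, line 10
  6 — shape_report, line 15
A correct fix: line 34: replace `floor` with `mark`.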